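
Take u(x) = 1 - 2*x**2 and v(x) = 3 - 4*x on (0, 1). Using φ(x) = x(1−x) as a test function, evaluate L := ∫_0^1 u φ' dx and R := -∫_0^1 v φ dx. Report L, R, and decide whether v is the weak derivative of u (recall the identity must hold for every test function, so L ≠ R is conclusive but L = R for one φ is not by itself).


LHS = 1/3, RHS = -1/6. No, v is not the weak derivative of u.

u(x) = 1 - 2*x**2, classical derivative u'(x) = -4*x.
φ(x) = x(1−x), so φ'(x) = 1 - 2*x.
Note φ(0) = φ(1) = 0, so the boundary term u·φ vanishes.
LHS = ∫_0^1 u(x) φ'(x) dx = ∫_0^1 (4*x^3 - 2*x^2 - 2*x + 1) dx. Term by term:
  ∫_0^1 4*x^3 dx = 1;  ∫_0^1 -2*x^2 dx = -2/3;  ∫_0^1 -2*x dx = -1;
  ∫_0^1 1 dx = 1.
Sum: 1 − 2/3 − 1 + 1 = 1/3.
So LHS = 1/3.
∫_0^1 v(x) φ(x) dx = ∫_0^1 (4*x^3 - 7*x^2 + 3*x) dx. Term by term:
  ∫_0^1 4*x^3 dx = 1;  ∫_0^1 -7*x^2 dx = -7/3;  ∫_0^1 3*x dx = 3/2.
Sum: 1 − 7/3 + 3/2 = 1/6.
So RHS = -∫_0^1 v(x) φ(x) dx = -1/6.
LHS − RHS = 1/2 ≠ 0, so the identity fails.
(For a valid weak derivative the identity must hold for EVERY test function, in particular this one. The failure shows v is NOT the weak derivative of u.)
Correct weak derivative would be u'(x) = -4*x.


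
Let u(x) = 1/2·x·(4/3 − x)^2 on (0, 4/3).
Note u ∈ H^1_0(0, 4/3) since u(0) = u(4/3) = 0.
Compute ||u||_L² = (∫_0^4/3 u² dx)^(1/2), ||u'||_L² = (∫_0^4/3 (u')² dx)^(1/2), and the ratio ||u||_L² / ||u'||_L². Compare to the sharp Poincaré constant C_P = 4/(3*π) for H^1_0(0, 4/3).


||u||_L² / ||u'||_L² = 2*sqrt(14)/21 < C_P = 4/(3*π).

u(x) = 1/2·x·(4/3 − x)^2, so u'(x) = (3*x - 4)*(9*x - 4)/18.
u(x) = 1/2·x·(4/3 − x)^2 vanishes at x = 0 and x = 4/3, so u ∈ H^1_0(0, 4/3). Differentiate via the product rule and integrate the resulting polynomials term by term.
  ∫_0^4/3 u² dx = ∫_0^4/3 (x^6/4 - 4*x^5/3 + 8*x^4/3 - 64*x^3/27 + 64*x^2/81) dx. Term by term:
    ∫_0^4/3 x^6/4 dx = 4096/15309;  ∫_0^4/3 -4*x^5/3 dx = -8192/6561;  ∫_0^4/3 8*x^4/3 dx = 8192/3645;
    ∫_0^4/3 -64*x^3/27 dx = -4096/2187;  ∫_0^4/3 64*x^2/81 dx = 4096/6561.
  Sum: 4096/15309 − 8192/6561 + 8192/3645 − 4096/2187 + 4096/6561 = 4096/229635.
  ∫_0^4/3 (u')² dx = ∫_0^4/3 (9*x^4/4 - 8*x^3 + 88*x^2/9 - 128*x/27 + 64/81) dx. Term by term:
    ∫_0^4/3 9*x^4/4 dx = 256/135;  ∫_0^4/3 -8*x^3 dx = -512/81;  ∫_0^4/3 88*x^2/9 dx = 5632/729;
    ∫_0^4/3 -128*x/27 dx = -1024/243;  ∫_0^4/3 64/81 dx = 256/243.
  Sum: 256/135 − 512/81 + 5632/729 − 1024/243 + 256/243 = 512/3645.
∫_0^4/3 u² dx = 4096/229635, so ||u||_L² = 64*sqrt(35)/2835.
∫_0^4/3 (u')² dx = 512/3645, so ||u'||_L² = 16*sqrt(10)/135.
Ratio ||u||_L² / ||u'||_L² = 2*sqrt(14)/21.
Sharp Poincaré constant on H^1_0(0, 4/3) is C_P = L/π = 4/(3*π), achieved by sin(3*π/4·x).
A polynomial bump cannot attain the sharp Poincaré constant (only the first sine eigenfunction does), so the ratio is strictly less than C_P, consistent with ||u||_L² ≤ C_P ||u'||_L².


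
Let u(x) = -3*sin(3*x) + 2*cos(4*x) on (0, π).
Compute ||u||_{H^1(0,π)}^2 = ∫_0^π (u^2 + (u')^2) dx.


||u||_{H^1(0,π)}^2 = 1224/7 + 79*π

u'(x) = -8*sin(4*x) - 9*cos(3*x).
Expand u² and (u')² and integrate term by term on (0, π), using: for integers n ≥ 1, ∫_0^π sin²(nx) dx = ∫_0^π cos²(nx) dx = π/2; for n ≠ n', ∫_0^π sin(nx)sin(n'x) dx = ∫_0^π cos(nx)cos(n'x) dx = 0; and by product-to-sum, ∫_0^π sin(nx)cos(n'x) dx = ½∫_0^π [sin((n+n')x) + sin((n−n')x)] dx, which is 0 when n+n' is even and 2n/(n²−n'²) when n+n' is odd (it need not vanish on (0, π)).
  u² squared terms: (-3)²·∫sin(3x)² dx = 9·π/2 = 9*π/2;  (2)²·∫cos(4x)² dx = 4·π/2 = 2*π.
  u² cross terms: 2·(-3)·(2)·∫sin(3x)·cos(4x) dx = -12·(-6/7) = 72/7.
  So ∫_0^π u² dx = 9*π/2 + 2*π + 72/7 = 72/7 + 13*π/2.
  (u')² squared terms: (-9)²·∫cos(3x)² dx = 81·π/2 = 81*π/2;  (-8)²·∫sin(4x)² dx = 64·π/2 = 32*π.
  (u')² cross terms: 2·(-9)·(-8)·∫cos(3x)·sin(4x) dx = 144·(8/7) = 1152/7.
  So ∫_0^π (u')² dx = 81*π/2 + 32*π + 1152/7 = 1152/7 + 145*π/2.
||u||_{H^1}^2 = (72/7 + 13*π/2) + (1152/7 + 145*π/2) = 1224/7 + 79*π.


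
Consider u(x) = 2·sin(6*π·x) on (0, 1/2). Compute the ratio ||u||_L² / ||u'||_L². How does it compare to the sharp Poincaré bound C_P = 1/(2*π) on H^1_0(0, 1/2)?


||u||_L² / ||u'||_L² = 1/(6*π) < C_P = 1/(2*π).

u(x) = 2·sin(6*π·x), so u'(x) = 12*π*cos(6*π*x).
Writing u(x) = A·sin(kπx/L) with A = 2 and k = 3, use ∫_0^L sin²(kπx/L) dx = L/2 and ∫_0^L cos²(kπx/L) dx = L/2.
u² = 4·sin²(6*π·x) and (u')² = 144*π^2·cos²(6*π·x), and each of sin², cos² integrates to L/2 = 1/4 over (0, 1/2).
∫_0^1/2 u² dx = 1, so ||u||_L² = 1.
∫_0^1/2 (u')² dx = 36*π^2, so ||u'||_L² = 6*π.
Ratio ||u||_L² / ||u'||_L² = 1/(6*π).
Sharp Poincaré constant on H^1_0(0, 1/2) is C_P = L/π = 1/(2*π), achieved by sin(2*π·x).
This is the k = 3 harmonic; the ratio L/(kπ) is strictly less than C_P = L/π, consistent with the sharp inequality ||u||_L² ≤ C_P ||u'||_L².


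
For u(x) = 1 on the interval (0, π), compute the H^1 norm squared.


||u||_{H^1(0,π)}^2 = π

u'(x) = 0.
Expand u² and (u')² and integrate term by term on (0, π), using: for integers n ≥ 1, ∫_0^π sin²(nx) dx = ∫_0^π cos²(nx) dx = π/2; for n ≠ n', ∫_0^π sin(nx)sin(n'x) dx = ∫_0^π cos(nx)cos(n'x) dx = 0; and by product-to-sum, ∫_0^π sin(nx)cos(n'x) dx = ½∫_0^π [sin((n+n')x) + sin((n−n')x)] dx, which is 0 when n+n' is even and 2n/(n²−n'²) when n+n' is odd (it need not vanish on (0, π)). For the constant mode: ∫_0^π 1 dx = π, ∫_0^π cos(nx) dx = 0, ∫_0^π sin(nx) dx = (1−(−1)^n)/n.
  u² squared terms: (1)²·∫1 dx = 1·π = π.
  So ∫_0^π u² dx = π.
  u' ≡ 0, so ∫_0^π (u')² dx = 0.
||u||_{H^1}^2 = (π) + (0) = π.


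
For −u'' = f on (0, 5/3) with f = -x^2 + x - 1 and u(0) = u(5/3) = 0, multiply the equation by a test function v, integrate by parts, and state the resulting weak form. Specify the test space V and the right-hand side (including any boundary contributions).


V = H^1_0(0, 5/3) (so v(0) = v(5/3) = 0); weak form: ∫_0^5/3 u'v' dx = ∫_0^5/3 (-x^2 + x - 1) v dx for all v ∈ V.

Multiply both sides by a test function v and integrate from 0 to 5/3:
  ∫_0^5/3 −u''(x) v(x) dx = ∫_0^5/3 f(x) v(x) dx.
Integrate the LHS by parts once:
  ∫_0^5/3 −u'' v dx = −[u'(x) v(x)]_0^5/3 + ∫_0^5/3 u'(x) v'(x) dx.
Thus ∫_0^5/3 u'(x) v'(x) dx = ∫_0^5/3 f(x) v(x) dx + [u'(x) v(x)]_0^5/3.
Choose V so that boundary terms are either known or forced to vanish.
u is Dirichlet: u(0) = u(5/3) = 0. Let V = H^1_0(0, 5/3); then v(0) = v(5/3) = 0, and [u' v]_0^5/3 = 0.
Weak formulation: find u (satisfying any essential BC) such that ∫_0^5/3 u'(x) v'(x) dx = ∫_0^5/3 f v dx for all v ∈ V.
Substituting f(x) = -x^2 + x - 1, the right-hand side is ∫_0^5/3 (-x^2 + x - 1) v dx.


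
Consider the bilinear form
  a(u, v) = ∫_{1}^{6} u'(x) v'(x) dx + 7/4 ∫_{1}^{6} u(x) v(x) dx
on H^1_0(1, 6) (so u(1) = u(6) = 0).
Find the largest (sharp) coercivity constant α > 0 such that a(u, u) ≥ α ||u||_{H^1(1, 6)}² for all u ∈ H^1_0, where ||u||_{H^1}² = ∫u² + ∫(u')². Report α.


α = 1

Coercivity of a(·,·) on H^1_0(1, 6) means a(u, u) ≥ α ||u||_{H^1}² for every u ∈ H^1_0.
The interval has length L = 5, and Poincaré/coercivity depend only on L. Here a(u, u) = ∫(u')² + (7/4)·∫u².
Here c = 7/4 ≥ 1, so a(u,u) = ∫(u')² + c∫u² ≥ ∫(u')² + ∫u² = ||u||_{H^1}², i.e. α = 1 works. No larger α is possible: a(u,u) ≥ α||u||_{H^1}² means (1−α)∫(u')² ≥ (α−c)∫u², and for the modes u_n = sin(nπ(x−x₀)/L) (x₀ the left endpoint) one has ∫u_n²/∫(u_n')² = (L/(nπ))² → 0, so a(u_n,u_n)/||u_n||_{H^1}² → 1. Hence the optimal constant is α = 1.
Therefore α = 1.


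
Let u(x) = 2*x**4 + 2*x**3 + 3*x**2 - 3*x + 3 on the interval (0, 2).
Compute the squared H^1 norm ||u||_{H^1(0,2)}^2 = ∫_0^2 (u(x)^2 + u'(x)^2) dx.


||u||_{H^1}^2 = 1242616/315

The H^1 norm (squared) on an interval (0, L) is
  ||u||_{H^1}^2 = ∫_0^L u(x)^2 dx + ∫_0^L u'(x)^2 dx.
Compute u'(x) = 8*x**3 + 6*x**2 + 6*x - 3.
Then u(x)^2 = 4*x**8 + 8*x**7 + 16*x**6 + 9*x**4 - 6*x**3 + 27*x**2 - 18*x + 9 and u'(x)^2 = 64*x**6 + 96*x**5 + 132*x**4 + 24*x**3 - 36*x + 9.
Integrate each monomial from 0 to 2 using ∫_0^2 c·x^n dx = c·2^(n+1)/(n+1):
  ∫_0^2 u(x)^2 dx = ∫_0^2 (4*x^8 + 8*x^7 + 16*x^6 + 9*x^4 - 6*x^3 + 27*x^2 - 18*x + 9) dx. Term by term:
    ∫_0^2 4*x^8 dx = 2048/9;  ∫_0^2 8*x^7 dx = 256;  ∫_0^2 16*x^6 dx = 2048/7;
    ∫_0^2 9*x^4 dx = 288/5;  ∫_0^2 -6*x^3 dx = -24;  ∫_0^2 27*x^2 dx = 72;
    ∫_0^2 -18*x dx = -36;  ∫_0^2 9 dx = 18.
  Sum: 2048/9 + 256 + 2048/7 + 288/5 − 24 + 72 − 36 + 18 = 272074/315.
  ∫_0^2 u'(x)^2 dx = ∫_0^2 (64*x^6 + 96*x^5 + 132*x^4 + 24*x^3 - 36*x + 9) dx. Term by term:
    ∫_0^2 64*x^6 dx = 8192/7;  ∫_0^2 96*x^5 dx = 1024;  ∫_0^2 132*x^4 dx = 4224/5;
    ∫_0^2 24*x^3 dx = 96;  ∫_0^2 -36*x dx = -72;  ∫_0^2 9 dx = 18.
  Sum: 8192/7 + 1024 + 4224/5 + 96 − 72 + 18 = 107838/35.
Adding: ||u||_{H^1}^2 = 272074/315 + 107838/35 = 1242616/315.


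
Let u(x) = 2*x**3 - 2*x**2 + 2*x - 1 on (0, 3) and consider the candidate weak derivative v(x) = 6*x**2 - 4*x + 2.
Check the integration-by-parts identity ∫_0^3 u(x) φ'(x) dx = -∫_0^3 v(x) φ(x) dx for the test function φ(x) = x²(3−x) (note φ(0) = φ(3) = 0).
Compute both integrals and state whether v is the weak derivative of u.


LHS = -1107/10, RHS = -1107/10. Yes, v = u' weakly.

u(x) = 2*x**3 - 2*x**2 + 2*x - 1, classical derivative u'(x) = 6*x**2 - 4*x + 2.
φ(x) = x²(3−x), so φ'(x) = 3*x*(2 - x).
Note φ(0) = φ(3) = 0, so the boundary term u·φ vanishes.
LHS = ∫_0^3 u(x) φ'(x) dx = ∫_0^3 (-6*x^5 + 18*x^4 - 18*x^3 + 15*x^2 - 6*x) dx. Term by term:
  ∫_0^3 -6*x^5 dx = -729;  ∫_0^3 18*x^4 dx = 4374/5;  ∫_0^3 -18*x^3 dx = -729/2;
  ∫_0^3 15*x^2 dx = 135;  ∫_0^3 -6*x dx = -27.
Sum: -729 + 4374/5 − 729/2 + 135 − 27 = -1107/10.
So LHS = -1107/10.
∫_0^3 v(x) φ(x) dx = ∫_0^3 (-6*x^5 + 22*x^4 - 14*x^3 + 6*x^2) dx. Term by term:
  ∫_0^3 -6*x^5 dx = -729;  ∫_0^3 22*x^4 dx = 5346/5;  ∫_0^3 -14*x^3 dx = -567/2;
  ∫_0^3 6*x^2 dx = 54.
Sum: -729 + 5346/5 − 567/2 + 54 = 1107/10.
So RHS = -∫_0^3 v(x) φ(x) dx = -1107/10.
LHS = RHS, so the identity holds for this test φ.
Moreover u is smooth here and v(x) = u'(x) = 6*x**2 - 4*x + 2 pointwise, so the identity holds for every test function. Hence v is the weak derivative of u.


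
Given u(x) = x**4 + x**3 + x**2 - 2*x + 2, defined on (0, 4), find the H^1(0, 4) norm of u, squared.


||u||_{H^1}^2 = 34641632/315

The H^1 norm (squared) on an interval (0, L) is
  ||u||_{H^1}^2 = ∫_0^L u(x)^2 dx + ∫_0^L u'(x)^2 dx.
Compute u'(x) = 4*x**3 + 3*x**2 + 2*x - 2.
Then u(x)^2 = x**8 + 2*x**7 + 3*x**6 - 2*x**5 + x**4 + 8*x**2 - 8*x + 4 and u'(x)^2 = 16*x**6 + 24*x**5 + 25*x**4 - 4*x**3 - 8*x**2 - 8*x + 4.
Integrate each monomial from 0 to 4 using ∫_0^4 c·x^n dx = c·4^(n+1)/(n+1):
  ∫_0^4 u(x)^2 dx = ∫_0^4 (x^8 + 2*x^7 + 3*x^6 - 2*x^5 + x^4 + 8*x^2 - 8*x + 4) dx. Term by term:
    ∫_0^4 x^8 dx = 262144/9;  ∫_0^4 2*x^7 dx = 16384;  ∫_0^4 3*x^6 dx = 49152/7;
    ∫_0^4 -2*x^5 dx = -4096/3;  ∫_0^4 x^4 dx = 1024/5;  ∫_0^4 8*x^2 dx = 512/3;
    ∫_0^4 -8*x dx = -64;  ∫_0^4 4 dx = 16.
  Sum: 262144/9 + 16384 + 49152/7 − 4096/3 + 1024/5 + 512/3 − 64 + 16 = 16220912/315.
  ∫_0^4 u'(x)^2 dx = ∫_0^4 (16*x^6 + 24*x^5 + 25*x^4 - 4*x^3 - 8*x^2 - 8*x + 4) dx. Term by term:
    ∫_0^4 16*x^6 dx = 262144/7;  ∫_0^4 24*x^5 dx = 16384;  ∫_0^4 25*x^4 dx = 5120;
    ∫_0^4 -4*x^3 dx = -256;  ∫_0^4 -8*x^2 dx = -512/3;  ∫_0^4 -8*x dx = -64;
    ∫_0^4 4 dx = 16.
  Sum: 262144/7 + 16384 + 5120 − 256 − 512/3 − 64 + 16 = 1228048/21.
Adding: ||u||_{H^1}^2 = 16220912/315 + 1228048/21 = 34641632/315.


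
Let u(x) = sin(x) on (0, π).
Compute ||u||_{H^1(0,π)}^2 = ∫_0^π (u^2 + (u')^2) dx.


||u||_{H^1(0,π)}^2 = π

u'(x) = cos(x).
Expand u² and (u')² and integrate term by term on (0, π), using: for integers n ≥ 1, ∫_0^π sin²(nx) dx = ∫_0^π cos²(nx) dx = π/2; for n ≠ n', ∫_0^π sin(nx)sin(n'x) dx = ∫_0^π cos(nx)cos(n'x) dx = 0; and by product-to-sum, ∫_0^π sin(nx)cos(n'x) dx = ½∫_0^π [sin((n+n')x) + sin((n−n')x)] dx, which is 0 when n+n' is even and 2n/(n²−n'²) when n+n' is odd (it need not vanish on (0, π)).
  u² squared terms: (1)²·∫sin(x)² dx = 1·π/2 = π/2.
  So ∫_0^π u² dx = π/2.
  (u')² squared terms: (1)²·∫cos(x)² dx = 1·π/2 = π/2.
  So ∫_0^π (u')² dx = π/2.
||u||_{H^1}^2 = (π/2) + (π/2) = π.


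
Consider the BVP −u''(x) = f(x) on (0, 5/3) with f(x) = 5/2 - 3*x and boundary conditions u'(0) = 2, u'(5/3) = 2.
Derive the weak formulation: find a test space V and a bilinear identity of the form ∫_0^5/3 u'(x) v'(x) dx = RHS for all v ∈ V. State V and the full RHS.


V = H^1(0, 5/3) (v unrestricted at boundary; u is determined up to an additive constant); weak form: ∫_0^5/3 u'v' dx = ∫_0^5/3 (5/2 - 3*x) v dx + 2·v(5/3) − 2·v(0) for all v ∈ V.

Multiply both sides by a test function v and integrate from 0 to 5/3:
  ∫_0^5/3 −u''(x) v(x) dx = ∫_0^5/3 f(x) v(x) dx.
Integrate the LHS by parts once:
  ∫_0^5/3 −u'' v dx = −[u'(x) v(x)]_0^5/3 + ∫_0^5/3 u'(x) v'(x) dx.
Thus ∫_0^5/3 u'(x) v'(x) dx = ∫_0^5/3 f(x) v(x) dx + [u'(x) v(x)]_0^5/3.
Choose V so that boundary terms are either known or forced to vanish.
u has inhomogeneous Neumann u'(0) = 2, u'(5/3) = 2. [u' v]_0^5/3 = (2)·v(5/3) − (2)·v(0) = 2·v(5/3) − 2·v(0). Take V = H^1(0, 5/3); boundary term becomes part of RHS.
Weak formulation: find u (satisfying any essential BC) such that ∫_0^5/3 u'(x) v'(x) dx = ∫_0^5/3 f v dx + 2·v(5/3) − 2·v(0) for all v ∈ V (Neumann data are natural BCs: they enter the RHS as boundary terms).
Substituting f(x) = 5/2 - 3*x, the right-hand side is ∫_0^5/3 (5/2 - 3*x) v dx + 2·v(5/3) − 2·v(0).
Compatibility check (pure Neumann): taking v ≡ 1 ∈ V gives 0 = ∫_0^5/3 f dx + (2) − (2), i.e. ∫_0^5/3 f dx must equal u'(0) − u'(5/3) = 0. Indeed ∫_0^5/3 (5/2 - 3*x) dx = 0, so the data are compatible. The solution is then unique only up to an additive constant (fix it e.g. by requiring ∫_0^5/3 u dx = 0).


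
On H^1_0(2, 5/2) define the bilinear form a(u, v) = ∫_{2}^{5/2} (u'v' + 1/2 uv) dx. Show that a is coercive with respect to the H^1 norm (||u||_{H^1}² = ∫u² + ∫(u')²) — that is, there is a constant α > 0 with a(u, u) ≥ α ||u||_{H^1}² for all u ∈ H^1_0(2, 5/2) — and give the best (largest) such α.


α = (1 + 8*π^2)/(2*(1 + 4*π^2))

Coercivity of a(·,·) on H^1_0(2, 5/2) means a(u, u) ≥ α ||u||_{H^1}² for every u ∈ H^1_0.
The interval has length L = 1/2, and Poincaré/coercivity depend only on L. Here a(u, u) = ∫(u')² + (1/2)·∫u².
Here 0 < c = 1/2 < 1. The condition a(u,u) ≥ α||u||_{H^1}² reads (1−α)∫(u')² ≥ (α−c)∫u². Any admissible α is ≤ 1 (rapidly oscillating u have ∫u²/∫(u')² → 0), and α = 1 would force 0 ≥ (1−c)∫u², impossible since c < 1; so 1−α > 0. By the sharp Poincaré inequality on H^1_0 of an interval of length L, ∫(u')² ≥ (π/L)²∫u² with equality for the first sine mode sin(π(x−x₀)/L) (x₀ the left endpoint), so the inequality holds for all u iff (1−α)(π/L)² ≥ α − c, i.e. α ≤ ((π/L)² + c)/((π/L)² + 1) = (1 + c(L/π)²)/(1 + (L/π)²). With (π/L)² = 4*π^2 and c = 1/2, the largest admissible constant is α = ((π/L)² + c)/((π/L)² + 1).
Simplifying, α = (1 + 8*π^2)/(2*(1 + 4*π^2)).


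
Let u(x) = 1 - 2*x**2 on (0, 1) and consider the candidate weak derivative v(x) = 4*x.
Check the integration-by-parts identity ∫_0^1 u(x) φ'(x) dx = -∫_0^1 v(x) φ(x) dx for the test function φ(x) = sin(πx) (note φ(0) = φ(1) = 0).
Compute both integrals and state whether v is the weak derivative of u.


LHS = 4/π, RHS = -4/π. No, v is not the weak derivative of u.

u(x) = 1 - 2*x**2, classical derivative u'(x) = -4*x.
φ(x) = sin(πx), so φ'(x) = π*cos(π*x).
Note φ(0) = φ(1) = 0, so the boundary term u·φ vanishes.
LHS = ∫_0^1 u(x) φ'(x) dx = ∫_0^1 (-2*π*x^2*cos(π*x) + π*cos(π*x)) dx. Term by term:
  ∫_0^1 π*cos(π*x) dx = 0;  ∫_0^1 -2*π*x^2*cos(π*x) dx = 4/π.
Sum: 0 + 4/π = 4/π.
So LHS = 4/π.
∫_0^1 v(x) φ(x) dx = ∫_0^1 (4*x*sin(π*x)) dx. Term by term:
  ∫_0^1 4*x*sin(π*x) dx = 4/π.
So RHS = -∫_0^1 v(x) φ(x) dx = -4/π.
LHS − RHS = 8/π ≠ 0, so the identity fails.
(For a valid weak derivative the identity must hold for EVERY test function, in particular this one. The failure shows v is NOT the weak derivative of u.)
Correct weak derivative would be u'(x) = -4*x.


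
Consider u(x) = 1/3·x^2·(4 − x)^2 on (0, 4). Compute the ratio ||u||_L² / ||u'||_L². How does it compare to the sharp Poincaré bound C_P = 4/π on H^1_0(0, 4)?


||u||_L² / ||u'||_L² = 2*sqrt(3)/3 < C_P = 4/π.

u(x) = 1/3·x^2·(4 − x)^2, so u'(x) = 4*x*(x - 4)*(x - 2)/3.
u(x) = 1/3·x^2·(4 − x)^2 vanishes at x = 0 and x = 4, so u ∈ H^1_0(0, 4). Differentiate via the product rule and integrate the resulting polynomials term by term.
  ∫_0^4 u² dx = ∫_0^4 (x^8/9 - 16*x^7/9 + 32*x^6/3 - 256*x^5/9 + 256*x^4/9) dx. Term by term:
    ∫_0^4 x^8/9 dx = 262144/81;  ∫_0^4 -16*x^7/9 dx = -131072/9;  ∫_0^4 32*x^6/3 dx = 524288/21;
    ∫_0^4 -256*x^5/9 dx = -524288/27;  ∫_0^4 256*x^4/9 dx = 262144/45.
  Sum: 262144/81 − 131072/9 + 524288/21 − 524288/27 + 262144/45 = 131072/2835.
  ∫_0^4 (u')² dx = ∫_0^4 (16*x^6/9 - 64*x^5/3 + 832*x^4/9 - 512*x^3/3 + 1024*x^2/9) dx. Term by term:
    ∫_0^4 16*x^6/9 dx = 262144/63;  ∫_0^4 -64*x^5/3 dx = -131072/9;  ∫_0^4 832*x^4/9 dx = 851968/45;
    ∫_0^4 -512*x^3/3 dx = -32768/3;  ∫_0^4 1024*x^2/9 dx = 65536/27.
  Sum: 262144/63 − 131072/9 + 851968/45 − 32768/3 + 65536/27 = 32768/945.
∫_0^4 u² dx = 131072/2835, so ||u||_L² = 256*sqrt(70)/315.
∫_0^4 (u')² dx = 32768/945, so ||u'||_L² = 128*sqrt(210)/315.
Ratio ||u||_L² / ||u'||_L² = 2*sqrt(3)/3.
Sharp Poincaré constant on H^1_0(0, 4) is C_P = L/π = 4/π, achieved by sin(π/4·x).
A polynomial bump cannot attain the sharp Poincaré constant (only the first sine eigenfunction does), so the ratio is strictly less than C_P, consistent with ||u||_L² ≤ C_P ||u'||_L².


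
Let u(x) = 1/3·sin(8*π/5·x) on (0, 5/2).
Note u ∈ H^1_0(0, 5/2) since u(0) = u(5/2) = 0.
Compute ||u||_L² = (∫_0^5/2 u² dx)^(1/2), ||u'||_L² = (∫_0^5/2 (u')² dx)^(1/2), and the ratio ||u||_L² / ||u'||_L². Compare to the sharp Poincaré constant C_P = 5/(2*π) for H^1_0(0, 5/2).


||u||_L² / ||u'||_L² = 5/(8*π) < C_P = 5/(2*π).

u(x) = 1/3·sin(8*π/5·x), so u'(x) = 8*π*cos(8*π*x/5)/15.
Writing u(x) = A·sin(kπx/L) with A = 1/3 and k = 4, use ∫_0^L sin²(kπx/L) dx = L/2 and ∫_0^L cos²(kπx/L) dx = L/2.
u² = 1/9·sin²(8*π/5·x) and (u')² = 64*π^2/225·cos²(8*π/5·x), and each of sin², cos² integrates to L/2 = 5/4 over (0, 5/2).
∫_0^5/2 u² dx = 5/36, so ||u||_L² = sqrt(5)/6.
∫_0^5/2 (u')² dx = 16*π^2/45, so ||u'||_L² = 4*sqrt(5)*π/15.
Ratio ||u||_L² / ||u'||_L² = 5/(8*π).
Sharp Poincaré constant on H^1_0(0, 5/2) is C_P = L/π = 5/(2*π), achieved by sin(2*π/5·x).
This is the k = 4 harmonic; the ratio L/(kπ) is strictly less than C_P = L/π, consistent with the sharp inequality ||u||_L² ≤ C_P ||u'||_L².


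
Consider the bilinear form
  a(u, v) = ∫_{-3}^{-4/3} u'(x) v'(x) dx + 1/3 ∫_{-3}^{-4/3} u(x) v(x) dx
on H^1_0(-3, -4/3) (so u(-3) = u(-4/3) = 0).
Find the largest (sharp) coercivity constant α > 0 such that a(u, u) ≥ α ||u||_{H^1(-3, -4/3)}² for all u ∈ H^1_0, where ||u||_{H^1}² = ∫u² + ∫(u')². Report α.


α = (25 + 27*π^2)/(3*(25 + 9*π^2))

Coercivity of a(·,·) on H^1_0(-3, -4/3) means a(u, u) ≥ α ||u||_{H^1}² for every u ∈ H^1_0.
The interval has length L = 5/3, and Poincaré/coercivity depend only on L. Here a(u, u) = ∫(u')² + (1/3)·∫u².
Here 0 < c = 1/3 < 1. The condition a(u,u) ≥ α||u||_{H^1}² reads (1−α)∫(u')² ≥ (α−c)∫u². Any admissible α is ≤ 1 (rapidly oscillating u have ∫u²/∫(u')² → 0), and α = 1 would force 0 ≥ (1−c)∫u², impossible since c < 1; so 1−α > 0. By the sharp Poincaré inequality on H^1_0 of an interval of length L, ∫(u')² ≥ (π/L)²∫u² with equality for the first sine mode sin(π(x−x₀)/L) (x₀ the left endpoint), so the inequality holds for all u iff (1−α)(π/L)² ≥ α − c, i.e. α ≤ ((π/L)² + c)/((π/L)² + 1) = (1 + c(L/π)²)/(1 + (L/π)²). With (π/L)² = 9*π^2/25 and c = 1/3, the largest admissible constant is α = ((π/L)² + c)/((π/L)² + 1).
Simplifying, α = (25 + 27*π^2)/(3*(25 + 9*π^2)).


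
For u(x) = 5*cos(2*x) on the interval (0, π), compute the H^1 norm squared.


||u||_{H^1(0,π)}^2 = 125*π/2

u'(x) = -10*sin(2*x).
Expand u² and (u')² and integrate term by term on (0, π), using: for integers n ≥ 1, ∫_0^π sin²(nx) dx = ∫_0^π cos²(nx) dx = π/2; for n ≠ n', ∫_0^π sin(nx)sin(n'x) dx = ∫_0^π cos(nx)cos(n'x) dx = 0; and by product-to-sum, ∫_0^π sin(nx)cos(n'x) dx = ½∫_0^π [sin((n+n')x) + sin((n−n')x)] dx, which is 0 when n+n' is even and 2n/(n²−n'²) when n+n' is odd (it need not vanish on (0, π)).
  u² squared terms: (5)²·∫cos(2x)² dx = 25·π/2 = 25*π/2.
  So ∫_0^π u² dx = 25*π/2.
  (u')² squared terms: (-10)²·∫sin(2x)² dx = 100·π/2 = 50*π.
  So ∫_0^π (u')² dx = 50*π.
||u||_{H^1}^2 = (25*π/2) + (50*π) = 125*π/2.


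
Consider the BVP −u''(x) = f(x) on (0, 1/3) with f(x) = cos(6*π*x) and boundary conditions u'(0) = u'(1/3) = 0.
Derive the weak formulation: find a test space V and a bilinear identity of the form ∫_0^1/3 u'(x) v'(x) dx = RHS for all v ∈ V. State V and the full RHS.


V = H^1(0, 1/3) (no boundary constraint on v; u is determined up to an additive constant); weak form: ∫_0^1/3 u'v' dx = ∫_0^1/3 (cos(6*π*x)) v dx for all v ∈ V.

Multiply both sides by a test function v and integrate from 0 to 1/3:
  ∫_0^1/3 −u''(x) v(x) dx = ∫_0^1/3 f(x) v(x) dx.
Integrate the LHS by parts once:
  ∫_0^1/3 −u'' v dx = −[u'(x) v(x)]_0^1/3 + ∫_0^1/3 u'(x) v'(x) dx.
Thus ∫_0^1/3 u'(x) v'(x) dx = ∫_0^1/3 f(x) v(x) dx + [u'(x) v(x)]_0^1/3.
Choose V so that boundary terms are either known or forced to vanish.
u has homogeneous Neumann: u'(0) = u'(1/3) = 0. So [u' v]_0^1/3 = 0·v(1/3) − 0·v(0) = 0 for any v; take V = H^1(0, 1/3).
Weak formulation: find u (satisfying any essential BC) such that ∫_0^1/3 u'(x) v'(x) dx = ∫_0^1/3 f v dx for all v ∈ V (homogeneous Neumann, so boundary terms vanish).
Substituting f(x) = cos(6*π*x), the right-hand side is ∫_0^1/3 (cos(6*π*x)) v dx.
Compatibility check (pure Neumann): taking v ≡ 1 ∈ V gives 0 = ∫_0^1/3 f dx + (0) − (0), i.e. ∫_0^1/3 f dx must equal u'(0) − u'(1/3) = 0. Indeed ∫_0^1/3 (cos(6*π*x)) dx = 0, so the data are compatible. The solution is then unique only up to an additive constant (fix it e.g. by requiring ∫_0^1/3 u dx = 0).


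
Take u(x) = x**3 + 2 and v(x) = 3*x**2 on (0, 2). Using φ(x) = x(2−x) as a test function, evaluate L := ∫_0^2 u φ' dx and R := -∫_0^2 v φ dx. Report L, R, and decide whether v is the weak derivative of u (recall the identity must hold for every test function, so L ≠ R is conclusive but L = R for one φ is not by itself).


LHS = -24/5, RHS = -24/5. Yes, v = u' weakly.

u(x) = x**3 + 2, classical derivative u'(x) = 3*x**2.
φ(x) = x(2−x), so φ'(x) = 2 - 2*x.
Note φ(0) = φ(2) = 0, so the boundary term u·φ vanishes.
LHS = ∫_0^2 u(x) φ'(x) dx = ∫_0^2 (-2*x^4 + 2*x^3 - 4*x + 4) dx. Term by term:
  ∫_0^2 -2*x^4 dx = -64/5;  ∫_0^2 2*x^3 dx = 8;  ∫_0^2 -4*x dx = -8;
  ∫_0^2 4 dx = 8.
Sum: -64/5 + 8 − 8 + 8 = -24/5.
So LHS = -24/5.
∫_0^2 v(x) φ(x) dx = ∫_0^2 (-3*x^4 + 6*x^3) dx. Term by term:
  ∫_0^2 -3*x^4 dx = -96/5;  ∫_0^2 6*x^3 dx = 24.
Sum: -96/5 + 24 = 24/5.
So RHS = -∫_0^2 v(x) φ(x) dx = -24/5.
LHS = RHS, so the identity holds for this test φ.
Moreover u is smooth here and v(x) = u'(x) = 3*x**2 pointwise, so the identity holds for every test function. Hence v is the weak derivative of u.


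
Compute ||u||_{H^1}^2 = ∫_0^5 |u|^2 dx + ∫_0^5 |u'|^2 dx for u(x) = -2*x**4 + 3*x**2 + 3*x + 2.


||u||_{H^1}^2 = 170873665/126

The H^1 norm (squared) on an interval (0, L) is
  ||u||_{H^1}^2 = ∫_0^L u(x)^2 dx + ∫_0^L u'(x)^2 dx.
Compute u'(x) = -8*x**3 + 6*x + 3.
Then u(x)^2 = 4*x**8 - 12*x**6 - 12*x**5 + x**4 + 18*x**3 + 21*x**2 + 12*x + 4 and u'(x)^2 = 64*x**6 - 96*x**4 - 48*x**3 + 36*x**2 + 36*x + 9.
Integrate each monomial from 0 to 5 using ∫_0^5 c·x^n dx = c·5^(n+1)/(n+1):
  ∫_0^5 u(x)^2 dx = ∫_0^5 (4*x^8 - 12*x^6 - 12*x^5 + x^4 + 18*x^3 + 21*x^2 + 12*x + 4) dx. Term by term:
    ∫_0^5 4*x^8 dx = 7812500/9;  ∫_0^5 -12*x^6 dx = -937500/7;  ∫_0^5 -12*x^5 dx = -31250;
    ∫_0^5 x^4 dx = 625;  ∫_0^5 18*x^3 dx = 5625/2;  ∫_0^5 21*x^2 dx = 875;
    ∫_0^5 12*x dx = 150;  ∫_0^5 4 dx = 20.
  Sum: 7812500/9 − 937500/7 − 31250 + 625 + 5625/2 + 875 + 150 + 20 = 89127295/126.
  ∫_0^5 u'(x)^2 dx = ∫_0^5 (64*x^6 - 96*x^4 - 48*x^3 + 36*x^2 + 36*x + 9) dx. Term by term:
    ∫_0^5 64*x^6 dx = 5000000/7;  ∫_0^5 -96*x^4 dx = -60000;  ∫_0^5 -48*x^3 dx = -7500;
    ∫_0^5 36*x^2 dx = 1500;  ∫_0^5 36*x dx = 450;  ∫_0^5 9 dx = 45.
  Sum: 5000000/7 − 60000 − 7500 + 1500 + 450 + 45 = 4541465/7.
Adding: ||u||_{H^1}^2 = 89127295/126 + 4541465/7 = 170873665/126.


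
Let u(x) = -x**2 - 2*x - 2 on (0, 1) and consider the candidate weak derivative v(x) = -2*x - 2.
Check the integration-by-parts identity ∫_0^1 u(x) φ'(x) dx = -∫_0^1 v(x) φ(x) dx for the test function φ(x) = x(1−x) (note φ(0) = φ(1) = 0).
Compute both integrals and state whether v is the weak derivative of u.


LHS = 1/2, RHS = 1/2. Yes, v = u' weakly.

u(x) = -x**2 - 2*x - 2, classical derivative u'(x) = -2*x - 2.
φ(x) = x(1−x), so φ'(x) = 1 - 2*x.
Note φ(0) = φ(1) = 0, so the boundary term u·φ vanishes.
LHS = ∫_0^1 u(x) φ'(x) dx = ∫_0^1 (2*x^3 + 3*x^2 + 2*x - 2) dx. Term by term:
  ∫_0^1 2*x^3 dx = 1/2;  ∫_0^1 3*x^2 dx = 1;  ∫_0^1 2*x dx = 1;
  ∫_0^1 -2 dx = -2.
Sum: 1/2 + 1 + 1 − 2 = 1/2.
So LHS = 1/2.
∫_0^1 v(x) φ(x) dx = ∫_0^1 (2*x^3 - 2*x) dx. Term by term:
  ∫_0^1 2*x^3 dx = 1/2;  ∫_0^1 -2*x dx = -1.
Sum: 1/2 − 1 = -1/2.
So RHS = -∫_0^1 v(x) φ(x) dx = 1/2.
LHS = RHS, so the identity holds for this test φ.
Moreover u is smooth here and v(x) = u'(x) = -2*x - 2 pointwise, so the identity holds for every test function. Hence v is the weak derivative of u.


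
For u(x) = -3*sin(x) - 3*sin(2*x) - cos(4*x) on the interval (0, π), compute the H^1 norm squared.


||u||_{H^1(0,π)}^2 = -68/5 + 40*π

u'(x) = 4*sin(4*x) - 3*cos(x) - 6*cos(2*x).
Expand u² and (u')² and integrate term by term on (0, π), using: for integers n ≥ 1, ∫_0^π sin²(nx) dx = ∫_0^π cos²(nx) dx = π/2; for n ≠ n', ∫_0^π sin(nx)sin(n'x) dx = ∫_0^π cos(nx)cos(n'x) dx = 0; and by product-to-sum, ∫_0^π sin(nx)cos(n'x) dx = ½∫_0^π [sin((n+n')x) + sin((n−n')x)] dx, which is 0 when n+n' is even and 2n/(n²−n'²) when n+n' is odd (it need not vanish on (0, π)).
  u² squared terms: (-1)²·∫cos(4x)² dx = 1·π/2 = π/2;  (-3)²·∫sin(x)² dx = 9·π/2 = 9*π/2;  (-3)²·∫sin(2x)² dx = 9·π/2 = 9*π/2.
  u² cross terms: 2·(-1)·(-3)·∫cos(4x)·sin(x) dx = 6·(-2/15) = -4/5;  2·(-1)·(-3)·∫cos(4x)·sin(2x) dx = 6·(0) = 0;  2·(-3)·(-3)·∫sin(x)·sin(2x) dx = 18·(0) = 0.
  So ∫_0^π u² dx = π/2 + 9*π/2 + 9*π/2 − 4/5 + 0 + 0 = -4/5 + 19*π/2.
  (u')² squared terms: (-6)²·∫cos(2x)² dx = 36·π/2 = 18*π;  (-3)²·∫cos(x)² dx = 9·π/2 = 9*π/2;  (4)²·∫sin(4x)² dx = 16·π/2 = 8*π.
  (u')² cross terms: 2·(-6)·(-3)·∫cos(2x)·cos(x) dx = 36·(0) = 0;  2·(-6)·(4)·∫cos(2x)·sin(4x) dx = -48·(0) = 0;  2·(-3)·(4)·∫cos(x)·sin(4x) dx = -24·(8/15) = -64/5.
  So ∫_0^π (u')² dx = 18*π + 9*π/2 + 8*π + 0 + 0 − 64/5 = -64/5 + 61*π/2.
||u||_{H^1}^2 = (-4/5 + 19*π/2) + (-64/5 + 61*π/2) = -68/5 + 40*π.


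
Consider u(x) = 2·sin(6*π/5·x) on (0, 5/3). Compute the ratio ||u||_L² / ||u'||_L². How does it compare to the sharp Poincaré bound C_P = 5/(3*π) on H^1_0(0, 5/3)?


||u||_L² / ||u'||_L² = 5/(6*π) < C_P = 5/(3*π).

u(x) = 2·sin(6*π/5·x), so u'(x) = 12*π*cos(6*π*x/5)/5.
Writing u(x) = A·sin(kπx/L) with A = 2 and k = 2, use ∫_0^L sin²(kπx/L) dx = L/2 and ∫_0^L cos²(kπx/L) dx = L/2.
u² = 4·sin²(6*π/5·x) and (u')² = 144*π^2/25·cos²(6*π/5·x), and each of sin², cos² integrates to L/2 = 5/6 over (0, 5/3).
∫_0^5/3 u² dx = 10/3, so ||u||_L² = sqrt(30)/3.
∫_0^5/3 (u')² dx = 24*π^2/5, so ||u'||_L² = 2*sqrt(30)*π/5.
Ratio ||u||_L² / ||u'||_L² = 5/(6*π).
Sharp Poincaré constant on H^1_0(0, 5/3) is C_P = L/π = 5/(3*π), achieved by sin(3*π/5·x).
This is the k = 2 harmonic; the ratio L/(kπ) is strictly less than C_P = L/π, consistent with the sharp inequality ||u||_L² ≤ C_P ||u'||_L².


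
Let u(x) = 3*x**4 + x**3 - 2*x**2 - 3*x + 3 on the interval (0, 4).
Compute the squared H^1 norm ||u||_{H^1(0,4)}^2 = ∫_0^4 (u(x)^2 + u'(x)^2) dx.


||u||_{H^1}^2 = 9558088/15

The H^1 norm (squared) on an interval (0, L) is
  ||u||_{H^1}^2 = ∫_0^L u(x)^2 dx + ∫_0^L u'(x)^2 dx.
Compute u'(x) = 12*x**3 + 3*x**2 - 4*x - 3.
Then u(x)^2 = 9*x**8 + 6*x**7 - 11*x**6 - 22*x**5 + 16*x**4 + 18*x**3 - 3*x**2 - 18*x + 9 and u'(x)^2 = 144*x**6 + 72*x**5 - 87*x**4 - 96*x**3 - 2*x**2 + 24*x + 9.
Integrate each monomial from 0 to 4 using ∫_0^4 c·x^n dx = c·4^(n+1)/(n+1):
  ∫_0^4 u(x)^2 dx = ∫_0^4 (9*x^8 + 6*x^7 - 11*x^6 - 22*x^5 + 16*x^4 + 18*x^3 - 3*x^2 - 18*x + 9) dx. Term by term:
    ∫_0^4 9*x^8 dx = 262144;  ∫_0^4 6*x^7 dx = 49152;  ∫_0^4 -11*x^6 dx = -180224/7;
    ∫_0^4 -22*x^5 dx = -45056/3;  ∫_0^4 16*x^4 dx = 16384/5;  ∫_0^4 18*x^3 dx = 1152;
    ∫_0^4 -3*x^2 dx = -64;  ∫_0^4 -18*x dx = -144;  ∫_0^4 9 dx = 36.
  Sum: 262144 + 49152 − 180224/7 − 45056/3 + 16384/5 + 1152 − 64 − 144 + 36 = 28852724/105.
  ∫_0^4 u'(x)^2 dx = ∫_0^4 (144*x^6 + 72*x^5 - 87*x^4 - 96*x^3 - 2*x^2 + 24*x + 9) dx. Term by term:
    ∫_0^4 144*x^6 dx = 2359296/7;  ∫_0^4 72*x^5 dx = 49152;  ∫_0^4 -87*x^4 dx = -89088/5;
    ∫_0^4 -96*x^3 dx = -6144;  ∫_0^4 -2*x^2 dx = -128/3;  ∫_0^4 24*x dx = 192;
    ∫_0^4 9 dx = 36.
  Sum: 2359296/7 + 49152 − 89088/5 − 6144 − 128/3 + 192 + 36 = 38053892/105.
Adding: ||u||_{H^1}^2 = 28852724/105 + 38053892/105 = 9558088/15.


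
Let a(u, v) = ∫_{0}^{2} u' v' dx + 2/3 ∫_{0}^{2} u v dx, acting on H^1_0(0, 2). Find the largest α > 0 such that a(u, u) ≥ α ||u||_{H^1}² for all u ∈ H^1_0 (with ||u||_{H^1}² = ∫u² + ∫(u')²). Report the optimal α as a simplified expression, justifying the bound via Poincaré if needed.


α = (8/3 + π^2)/(4 + π^2)

Coercivity of a(·,·) on H^1_0(0, 2) means a(u, u) ≥ α ||u||_{H^1}² for every u ∈ H^1_0.
The interval has length L = 2, and Poincaré/coercivity depend only on L. Here a(u, u) = ∫(u')² + (2/3)·∫u².
Here 0 < c = 2/3 < 1. The condition a(u,u) ≥ α||u||_{H^1}² reads (1−α)∫(u')² ≥ (α−c)∫u². Any admissible α is ≤ 1 (rapidly oscillating u have ∫u²/∫(u')² → 0), and α = 1 would force 0 ≥ (1−c)∫u², impossible since c < 1; so 1−α > 0. By the sharp Poincaré inequality on H^1_0 of an interval of length L, ∫(u')² ≥ (π/L)²∫u² with equality for the first sine mode sin(π(x−x₀)/L) (x₀ the left endpoint), so the inequality holds for all u iff (1−α)(π/L)² ≥ α − c, i.e. α ≤ ((π/L)² + c)/((π/L)² + 1) = (1 + c(L/π)²)/(1 + (L/π)²). With (π/L)² = π^2/4 and c = 2/3, the largest admissible constant is α = ((π/L)² + c)/((π/L)² + 1).
Simplifying, α = (8/3 + π^2)/(4 + π^2).


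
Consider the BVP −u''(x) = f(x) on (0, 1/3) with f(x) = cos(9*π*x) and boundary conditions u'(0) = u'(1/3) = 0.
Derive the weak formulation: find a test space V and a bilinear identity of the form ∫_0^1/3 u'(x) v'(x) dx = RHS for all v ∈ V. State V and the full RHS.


V = H^1(0, 1/3) (no boundary constraint on v; u is determined up to an additive constant); weak form: ∫_0^1/3 u'v' dx = ∫_0^1/3 (cos(9*π*x)) v dx for all v ∈ V.

Multiply both sides by a test function v and integrate from 0 to 1/3:
  ∫_0^1/3 −u''(x) v(x) dx = ∫_0^1/3 f(x) v(x) dx.
Integrate the LHS by parts once:
  ∫_0^1/3 −u'' v dx = −[u'(x) v(x)]_0^1/3 + ∫_0^1/3 u'(x) v'(x) dx.
Thus ∫_0^1/3 u'(x) v'(x) dx = ∫_0^1/3 f(x) v(x) dx + [u'(x) v(x)]_0^1/3.
Choose V so that boundary terms are either known or forced to vanish.
u has homogeneous Neumann: u'(0) = u'(1/3) = 0. So [u' v]_0^1/3 = 0·v(1/3) − 0·v(0) = 0 for any v; take V = H^1(0, 1/3).
Weak formulation: find u (satisfying any essential BC) such that ∫_0^1/3 u'(x) v'(x) dx = ∫_0^1/3 f v dx for all v ∈ V (homogeneous Neumann, so boundary terms vanish).
Substituting f(x) = cos(9*π*x), the right-hand side is ∫_0^1/3 (cos(9*π*x)) v dx.
Compatibility check (pure Neumann): taking v ≡ 1 ∈ V gives 0 = ∫_0^1/3 f dx + (0) − (0), i.e. ∫_0^1/3 f dx must equal u'(0) − u'(1/3) = 0. Indeed ∫_0^1/3 (cos(9*π*x)) dx = 0, so the data are compatible. The solution is then unique only up to an additive constant (fix it e.g. by requiring ∫_0^1/3 u dx = 0).


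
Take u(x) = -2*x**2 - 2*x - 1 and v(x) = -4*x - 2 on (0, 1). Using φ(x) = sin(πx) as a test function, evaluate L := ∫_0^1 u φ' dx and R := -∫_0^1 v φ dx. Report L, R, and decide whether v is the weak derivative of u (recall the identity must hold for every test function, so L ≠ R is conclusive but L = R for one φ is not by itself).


LHS = 8/π, RHS = 8/π. Yes, v = u' weakly.

u(x) = -2*x**2 - 2*x - 1, classical derivative u'(x) = -4*x - 2.
φ(x) = sin(πx), so φ'(x) = π*cos(π*x).
Note φ(0) = φ(1) = 0, so the boundary term u·φ vanishes.
LHS = ∫_0^1 u(x) φ'(x) dx = ∫_0^1 (-2*π*x^2*cos(π*x) - 2*π*x*cos(π*x) - π*cos(π*x)) dx. Term by term:
  ∫_0^1 -π*cos(π*x) dx = 0;  ∫_0^1 -2*π*x*cos(π*x) dx = 4/π;  ∫_0^1 -2*π*x^2*cos(π*x) dx = 4/π.
Sum: 0 + 4/π + 4/π = 8/π.
So LHS = 8/π.
∫_0^1 v(x) φ(x) dx = ∫_0^1 (-4*x*sin(π*x) - 2*sin(π*x)) dx. Term by term:
  ∫_0^1 -2*sin(π*x) dx = -4/π;  ∫_0^1 -4*x*sin(π*x) dx = -4/π.
Sum: -4/π − 4/π = -8/π.
So RHS = -∫_0^1 v(x) φ(x) dx = 8/π.
LHS = RHS, so the identity holds for this test φ.
Moreover u is smooth here and v(x) = u'(x) = -4*x - 2 pointwise, so the identity holds for every test function. Hence v is the weak derivative of u.


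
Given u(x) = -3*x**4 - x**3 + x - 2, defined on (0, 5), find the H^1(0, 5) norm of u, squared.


||u||_{H^1}^2 = 339762275/84

The H^1 norm (squared) on an interval (0, L) is
  ||u||_{H^1}^2 = ∫_0^L u(x)^2 dx + ∫_0^L u'(x)^2 dx.
Compute u'(x) = -12*x**3 - 3*x**2 + 1.
Then u(x)^2 = 9*x**8 + 6*x**7 + x**6 - 6*x**5 + 10*x**4 + 4*x**3 + x**2 - 4*x + 4 and u'(x)^2 = 144*x**6 + 72*x**5 + 9*x**4 - 24*x**3 - 6*x**2 + 1.
Integrate each monomial from 0 to 5 using ∫_0^5 c·x^n dx = c·5^(n+1)/(n+1):
  ∫_0^5 u(x)^2 dx = ∫_0^5 (9*x^8 + 6*x^7 + x^6 - 6*x^5 + 10*x^4 + 4*x^3 + x^2 - 4*x + 4) dx. Term by term:
    ∫_0^5 9*x^8 dx = 1953125;  ∫_0^5 6*x^7 dx = 1171875/4;  ∫_0^5 x^6 dx = 78125/7;
    ∫_0^5 -6*x^5 dx = -15625;  ∫_0^5 10*x^4 dx = 6250;  ∫_0^5 4*x^3 dx = 625;
    ∫_0^5 x^2 dx = 125/3;  ∫_0^5 -4*x dx = -50;  ∫_0^5 4 dx = 20.
  Sum: 1953125 + 1171875/4 + 78125/7 − 15625 + 6250 + 625 + 125/3 − 50 + 20 = 188875355/84.
  ∫_0^5 u'(x)^2 dx = ∫_0^5 (144*x^6 + 72*x^5 + 9*x^4 - 24*x^3 - 6*x^2 + 1) dx. Term by term:
    ∫_0^5 144*x^6 dx = 11250000/7;  ∫_0^5 72*x^5 dx = 187500;  ∫_0^5 9*x^4 dx = 5625;
    ∫_0^5 -24*x^3 dx = -3750;  ∫_0^5 -6*x^2 dx = -250;  ∫_0^5 1 dx = 5.
  Sum: 11250000/7 + 187500 + 5625 − 3750 − 250 + 5 = 12573910/7.
Adding: ||u||_{H^1}^2 = 188875355/84 + 12573910/7 = 339762275/84.


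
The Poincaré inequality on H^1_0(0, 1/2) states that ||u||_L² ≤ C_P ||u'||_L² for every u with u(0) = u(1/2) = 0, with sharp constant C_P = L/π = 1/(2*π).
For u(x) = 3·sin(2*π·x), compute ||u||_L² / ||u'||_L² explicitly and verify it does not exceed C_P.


||u||_L² / ||u'||_L² = 1/(2*π) = C_P.

u(x) = 3·sin(2*π·x), so u'(x) = 6*π*cos(2*π*x).
Writing u(x) = A·sin(kπx/L) with A = 3 and k = 1, use ∫_0^L sin²(kπx/L) dx = L/2 and ∫_0^L cos²(kπx/L) dx = L/2.
u² = 9·sin²(2*π·x) and (u')² = 36*π^2·cos²(2*π·x), and each of sin², cos² integrates to L/2 = 1/4 over (0, 1/2).
∫_0^1/2 u² dx = 9/4, so ||u||_L² = 3/2.
∫_0^1/2 (u')² dx = 9*π^2, so ||u'||_L² = 3*π.
Ratio ||u||_L² / ||u'||_L² = 1/(2*π).
Sharp Poincaré constant on H^1_0(0, 1/2) is C_P = L/π = 1/(2*π), achieved by sin(2*π·x).
This is the k = 1 eigenfunction (up to amplitude), so the ratio equals the sharp Poincaré constant exactly.


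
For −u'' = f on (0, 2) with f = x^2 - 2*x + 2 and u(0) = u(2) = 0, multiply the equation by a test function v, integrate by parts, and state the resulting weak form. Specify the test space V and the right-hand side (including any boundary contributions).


V = H^1_0(0, 2) (so v(0) = v(2) = 0); weak form: ∫_0^2 u'v' dx = ∫_0^2 (x^2 - 2*x + 2) v dx for all v ∈ V.

Multiply both sides by a test function v and integrate from 0 to 2:
  ∫_0^2 −u''(x) v(x) dx = ∫_0^2 f(x) v(x) dx.
Integrate the LHS by parts once:
  ∫_0^2 −u'' v dx = −[u'(x) v(x)]_0^2 + ∫_0^2 u'(x) v'(x) dx.
Thus ∫_0^2 u'(x) v'(x) dx = ∫_0^2 f(x) v(x) dx + [u'(x) v(x)]_0^2.
Choose V so that boundary terms are either known or forced to vanish.
u is Dirichlet: u(0) = u(2) = 0. Let V = H^1_0(0, 2); then v(0) = v(2) = 0, and [u' v]_0^2 = 0.
Weak formulation: find u (satisfying any essential BC) such that ∫_0^2 u'(x) v'(x) dx = ∫_0^2 f v dx for all v ∈ V.
Substituting f(x) = x^2 - 2*x + 2, the right-hand side is ∫_0^2 (x^2 - 2*x + 2) v dx.


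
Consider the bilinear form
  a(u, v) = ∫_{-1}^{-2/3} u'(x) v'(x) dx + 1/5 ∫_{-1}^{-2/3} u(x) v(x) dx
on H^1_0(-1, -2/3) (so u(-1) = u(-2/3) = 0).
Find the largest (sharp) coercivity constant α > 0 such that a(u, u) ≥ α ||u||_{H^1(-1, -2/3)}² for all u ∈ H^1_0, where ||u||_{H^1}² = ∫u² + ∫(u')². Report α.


α = (1 + 45*π^2)/(5*(1 + 9*π^2))

Coercivity of a(·,·) on H^1_0(-1, -2/3) means a(u, u) ≥ α ||u||_{H^1}² for every u ∈ H^1_0.
The interval has length L = 1/3, and Poincaré/coercivity depend only on L. Here a(u, u) = ∫(u')² + (1/5)·∫u².
Here 0 < c = 1/5 < 1. The condition a(u,u) ≥ α||u||_{H^1}² reads (1−α)∫(u')² ≥ (α−c)∫u². Any admissible α is ≤ 1 (rapidly oscillating u have ∫u²/∫(u')² → 0), and α = 1 would force 0 ≥ (1−c)∫u², impossible since c < 1; so 1−α > 0. By the sharp Poincaré inequality on H^1_0 of an interval of length L, ∫(u')² ≥ (π/L)²∫u² with equality for the first sine mode sin(π(x−x₀)/L) (x₀ the left endpoint), so the inequality holds for all u iff (1−α)(π/L)² ≥ α − c, i.e. α ≤ ((π/L)² + c)/((π/L)² + 1) = (1 + c(L/π)²)/(1 + (L/π)²). With (π/L)² = 9*π^2 and c = 1/5, the largest admissible constant is α = ((π/L)² + c)/((π/L)² + 1).
Simplifying, α = (1 + 45*π^2)/(5*(1 + 9*π^2)).


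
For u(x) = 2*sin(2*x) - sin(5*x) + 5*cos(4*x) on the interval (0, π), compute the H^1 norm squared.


||u||_{H^1(0,π)}^2 = -1700/9 + 471*π/2

u'(x) = -20*sin(4*x) + 4*cos(2*x) - 5*cos(5*x).
Expand u² and (u')² and integrate term by term on (0, π), using: for integers n ≥ 1, ∫_0^π sin²(nx) dx = ∫_0^π cos²(nx) dx = π/2; for n ≠ n', ∫_0^π sin(nx)sin(n'x) dx = ∫_0^π cos(nx)cos(n'x) dx = 0; and by product-to-sum, ∫_0^π sin(nx)cos(n'x) dx = ½∫_0^π [sin((n+n')x) + sin((n−n')x)] dx, which is 0 when n+n' is even and 2n/(n²−n'²) when n+n' is odd (it need not vanish on (0, π)).
  u² squared terms: (-1)²·∫sin(5x)² dx = 1·π/2 = π/2;  (2)²·∫sin(2x)² dx = 4·π/2 = 2*π;  (5)²·∫cos(4x)² dx = 25·π/2 = 25*π/2.
  u² cross terms: 2·(-1)·(2)·∫sin(5x)·sin(2x) dx = -4·(0) = 0;  2·(-1)·(5)·∫sin(5x)·cos(4x) dx = -10·(10/9) = -100/9;  2·(2)·(5)·∫sin(2x)·cos(4x) dx = 20·(0) = 0.
  So ∫_0^π u² dx = π/2 + 2*π + 25*π/2 + 0 − 100/9 + 0 = -100/9 + 15*π.
  (u')² squared terms: (-20)²·∫sin(4x)² dx = 400·π/2 = 200*π;  (-5)²·∫cos(5x)² dx = 25·π/2 = 25*π/2;  (4)²·∫cos(2x)² dx = 16·π/2 = 8*π.
  (u')² cross terms: 2·(-20)·(-5)·∫sin(4x)·cos(5x) dx = 200·(-8/9) = -1600/9;  2·(-20)·(4)·∫sin(4x)·cos(2x) dx = -160·(0) = 0;  2·(-5)·(4)·∫cos(5x)·cos(2x) dx = -40·(0) = 0.
  So ∫_0^π (u')² dx = 200*π + 25*π/2 + 8*π − 1600/9 + 0 + 0 = -1600/9 + 441*π/2.
||u||_{H^1}^2 = (-100/9 + 15*π) + (-1600/9 + 441*π/2) = -1700/9 + 471*π/2.
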